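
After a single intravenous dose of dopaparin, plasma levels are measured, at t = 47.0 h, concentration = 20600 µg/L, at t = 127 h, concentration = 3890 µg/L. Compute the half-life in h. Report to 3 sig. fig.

33.3 h

k = ln(C₁/C₂) / (t₂ − t₁) = ln(20600/3890) / (127 − 47.0)
  = 1.667 / 80.00 = 0.02084 h⁻¹
t½ = ln2 / k = 0.693147 / 0.02084 = 33.26 h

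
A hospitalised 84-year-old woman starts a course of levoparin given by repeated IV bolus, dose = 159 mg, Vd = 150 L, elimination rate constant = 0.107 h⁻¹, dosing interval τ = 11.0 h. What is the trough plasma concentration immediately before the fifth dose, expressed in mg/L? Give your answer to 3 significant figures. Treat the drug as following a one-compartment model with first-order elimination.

C₀ per dose = Dose / Vd = 159 / 150 = 1.060 mg/L
Fraction remaining after one interval: r = e^(−kτ) = e^(−0.1070 × 11.0) = 0.3082
Before dose 5, 4 doses have been given (aged 1τ, 2τ, 3τ, 4τ).
C_trough = C₀ × (r + r² + … + r^4) = C₀ × r(1−r^4)/(1−r)
        = 1.060 × 0.3082 × (1 − 0.009023) / (1 − 0.3082) = 0.4680 mg/L

0.468 mg/L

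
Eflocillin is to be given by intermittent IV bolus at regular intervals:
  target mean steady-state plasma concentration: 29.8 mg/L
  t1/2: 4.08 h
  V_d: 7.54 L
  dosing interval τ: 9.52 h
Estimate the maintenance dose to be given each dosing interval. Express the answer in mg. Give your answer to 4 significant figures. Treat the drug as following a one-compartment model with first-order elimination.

k = ln2 / t½ = 0.693147 / 4.08 = 0.1699 h⁻¹
CL = k × Vd = 0.1699 × 7.54 = 1.281 L/h
At steady state, Dose/τ = Css × CL.
Dose = Css × CL × τ = 29.8 × 1.281 × 9.52 = 363.4 mg

363.4 mg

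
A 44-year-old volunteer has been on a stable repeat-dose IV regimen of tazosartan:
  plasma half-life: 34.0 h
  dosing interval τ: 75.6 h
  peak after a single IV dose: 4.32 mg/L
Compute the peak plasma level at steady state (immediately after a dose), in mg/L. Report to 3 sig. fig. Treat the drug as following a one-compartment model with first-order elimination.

k = ln2 / t½ = 0.693147 / 34.0 = 0.02039 h⁻¹
e^(−kτ) = e^(−0.02039 × 75.6) = 0.2141
Accumulation ratio R = 1 / (1 − e^(−kτ)) = 1 / (1 − 0.2141) = 1.272
Steady-state peak = C₀ × R = 4.32 × 1.272 = 5.495 mg/L

5.50 mg/L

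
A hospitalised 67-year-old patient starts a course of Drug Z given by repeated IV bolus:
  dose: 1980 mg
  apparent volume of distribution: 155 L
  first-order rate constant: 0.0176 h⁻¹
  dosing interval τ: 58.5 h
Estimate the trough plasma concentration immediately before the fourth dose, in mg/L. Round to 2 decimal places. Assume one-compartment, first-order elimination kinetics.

C₀ per dose = Dose / Vd = 1980 / 155 = 12.77 mg/L
Fraction remaining after one interval: r = e^(−kτ) = e^(−0.01760 × 58.5) = 0.3571
Before dose 4, 3 doses have been given (aged 1τ, 2τ, 3τ).
C_trough = C₀ × (r + r² + … + r^3) = C₀ × r(1−r^3)/(1−r)
        = 12.77 × 0.3571 × (1 − 0.04554) / (1 − 0.3571) = 6.770 mg/L

6.77 mg/L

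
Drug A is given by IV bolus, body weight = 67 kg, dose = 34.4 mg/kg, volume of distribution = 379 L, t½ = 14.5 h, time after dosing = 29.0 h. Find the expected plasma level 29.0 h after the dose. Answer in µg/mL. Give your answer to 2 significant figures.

Total dose = 34.4 × 67 = 2305 mg
C₀ = Dose / Vd = 2305 / 379 = 6.082 mg/L
k = ln2 / t½ = 0.693147 / 14.5 = 0.04780 h⁻¹
C = C₀ · e^(−k·t) = 6.082 × e^(−0.04780 × 29.0)
  = 6.082 × 0.2500 = 1.521 mg/L
(1.521 mg/L = 1.521 µg/mL)

1.5 µg/mL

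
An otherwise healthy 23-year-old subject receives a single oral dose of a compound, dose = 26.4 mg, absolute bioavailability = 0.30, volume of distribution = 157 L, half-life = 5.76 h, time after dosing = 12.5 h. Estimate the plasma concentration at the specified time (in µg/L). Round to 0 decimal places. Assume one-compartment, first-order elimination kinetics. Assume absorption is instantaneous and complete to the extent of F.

11 µg/L

Amount reaching circulation = F × Dose = 0.30 × 26.40 = 7.920 mg
C₀ = F·Dose / Vd = 7.920 / 157 = 0.05045 mg/L
k = ln2 / t½ = 0.693147 / 5.76 = 0.1203 h⁻¹
C = C₀ · e^(−k·t) = 0.05045 × e^(−0.1203 × 12.5)
  = 0.05045 × 0.2223 = 0.01122 mg/L
Convert: 0.01122 mg/L × 1000 = 11.22 µg/L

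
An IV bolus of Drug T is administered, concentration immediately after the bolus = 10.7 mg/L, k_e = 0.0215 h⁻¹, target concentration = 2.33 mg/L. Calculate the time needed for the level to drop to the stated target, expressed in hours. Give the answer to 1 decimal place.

t = ln(C₀ / C) / k = ln(10.70 / 2.33) / 0.02150
  = ln(4.592) / 0.02150 = 1.524 / 0.02150 = 70.88 h

70.9 h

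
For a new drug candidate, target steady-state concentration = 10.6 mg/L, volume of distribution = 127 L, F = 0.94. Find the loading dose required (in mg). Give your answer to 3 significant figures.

LD = Css × Vd / F = 10.6 × 127 / 0.94 = 1432 mg

1430 mg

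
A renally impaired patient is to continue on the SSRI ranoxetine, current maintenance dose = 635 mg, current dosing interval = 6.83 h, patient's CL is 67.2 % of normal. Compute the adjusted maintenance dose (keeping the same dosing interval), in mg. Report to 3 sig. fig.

427 mg

To keep the same average steady-state level, dosing rate must scale with clearance.
CL ratio = 67.2 / 100 = 0.6720
New dose (same interval) = 635 × 0.6720 = 426.7 mg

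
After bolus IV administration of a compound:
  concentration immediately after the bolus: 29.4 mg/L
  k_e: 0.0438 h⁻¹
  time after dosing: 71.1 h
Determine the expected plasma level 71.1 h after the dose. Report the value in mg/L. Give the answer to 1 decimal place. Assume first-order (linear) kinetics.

1.3 mg/L

C = C₀ · e^(−k·t) = 29.40 × e^(−0.04380 × 71.1)
  = 29.40 × 0.04441 = 1.306 mg/L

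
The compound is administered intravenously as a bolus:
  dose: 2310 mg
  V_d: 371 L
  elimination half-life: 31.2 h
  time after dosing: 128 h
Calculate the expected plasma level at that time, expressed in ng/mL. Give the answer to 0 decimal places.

C₀ = Dose / Vd = 2310 / 371 = 6.226 mg/L
k = ln2 / t½ = 0.693147 / 31.2 = 0.02222 h⁻¹
C = C₀ · e^(−k·t) = 6.226 × e^(−0.02222 × 128)
  = 6.226 × 0.05818 = 0.3622 mg/L
Convert: 0.3622 mg/L × 1000 = 362.2 ng/mL

362 ng/mL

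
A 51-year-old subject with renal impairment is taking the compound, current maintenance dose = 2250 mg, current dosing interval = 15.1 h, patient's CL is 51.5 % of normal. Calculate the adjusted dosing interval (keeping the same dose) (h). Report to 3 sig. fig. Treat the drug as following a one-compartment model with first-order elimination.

To keep the same average steady-state level, dosing rate must scale with clearance.
CL ratio = 51.5 / 100 = 0.5150
New interval (same dose) = 15.1 / 0.5150 = 29.32 h

29.3 h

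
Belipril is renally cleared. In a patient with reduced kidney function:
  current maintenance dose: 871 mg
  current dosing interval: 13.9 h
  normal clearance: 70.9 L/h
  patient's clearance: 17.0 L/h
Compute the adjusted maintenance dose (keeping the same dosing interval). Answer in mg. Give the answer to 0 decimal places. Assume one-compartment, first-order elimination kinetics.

209 mg

To keep the same average steady-state level, dosing rate must scale with clearance.
CL ratio = 17.0 / 70.9 = 0.2398
New dose (same interval) = 871 × 0.2398 = 208.9 mg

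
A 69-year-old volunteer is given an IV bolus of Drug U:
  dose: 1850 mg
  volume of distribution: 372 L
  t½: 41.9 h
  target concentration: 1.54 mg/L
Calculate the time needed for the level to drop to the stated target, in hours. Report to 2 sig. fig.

71 h

C₀ = Dose / Vd = 1850 / 372 = 4.973 mg/L
k = ln2 / t½ = 0.693147 / 41.9 = 0.01654 h⁻¹
t = ln(C₀ / C) / k = ln(4.973 / 1.54) / 0.01654
  = ln(3.229) / 0.01654 = 1.172 / 0.01654 = 70.86 h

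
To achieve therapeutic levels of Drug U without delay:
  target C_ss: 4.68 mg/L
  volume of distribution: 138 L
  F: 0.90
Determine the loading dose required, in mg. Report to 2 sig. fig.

720 mg

LD = Css × Vd / F = 4.68 × 138 / 0.90 = 717.6 mg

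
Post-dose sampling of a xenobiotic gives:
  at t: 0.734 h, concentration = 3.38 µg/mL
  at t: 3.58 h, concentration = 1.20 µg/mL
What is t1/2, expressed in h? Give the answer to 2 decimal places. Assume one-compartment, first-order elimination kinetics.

1.90 h

k = ln(C₁/C₂) / (t₂ − t₁) = ln(3.38/1.20) / (3.58 − 0.734)
  = 1.036 / 2.846 = 0.3640 h⁻¹
t½ = ln2 / k = 0.693147 / 0.3640 = 1.904 h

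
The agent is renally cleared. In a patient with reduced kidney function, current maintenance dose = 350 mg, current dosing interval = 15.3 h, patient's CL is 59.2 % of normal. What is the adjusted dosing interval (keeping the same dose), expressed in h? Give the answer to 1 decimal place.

25.8 h

To keep the same average steady-state level, dosing rate must scale with clearance.
CL ratio = 59.2 / 100 = 0.5920
New interval (same dose) = 15.3 / 0.5920 = 25.84 h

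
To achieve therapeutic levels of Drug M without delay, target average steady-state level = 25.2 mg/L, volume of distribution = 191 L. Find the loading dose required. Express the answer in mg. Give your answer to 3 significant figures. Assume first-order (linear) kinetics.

4810 mg

LD = Css × Vd = 25.2 × 191 = 4813 mg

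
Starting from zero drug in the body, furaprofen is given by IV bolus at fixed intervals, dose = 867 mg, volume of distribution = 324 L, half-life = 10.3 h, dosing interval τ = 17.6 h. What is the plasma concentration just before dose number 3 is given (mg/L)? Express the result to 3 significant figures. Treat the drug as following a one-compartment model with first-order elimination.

C₀ per dose = Dose / Vd = 867 / 324 = 2.676 mg/L
k = ln2 / t½ = 0.693147 / 10.3 = 0.06730 h⁻¹
Fraction remaining after one interval: r = e^(−kτ) = e^(−0.06730 × 17.6) = 0.3059
Before dose 3, 2 doses have been given (aged 1τ, 2τ).
C_trough = C₀ × (r + r²) = 2.676 × (0.3059 + 0.09357) = 1.069 mg/L

1.07 mg/L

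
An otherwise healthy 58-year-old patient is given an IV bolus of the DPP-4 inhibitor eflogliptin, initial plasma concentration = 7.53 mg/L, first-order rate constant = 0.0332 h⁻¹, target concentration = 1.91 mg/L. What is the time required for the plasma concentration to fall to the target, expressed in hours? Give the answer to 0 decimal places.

t = ln(C₀ / C) / k = ln(7.530 / 1.91) / 0.03320
  = ln(3.942) / 0.03320 = 1.372 / 0.03320 = 41.33 h

41 h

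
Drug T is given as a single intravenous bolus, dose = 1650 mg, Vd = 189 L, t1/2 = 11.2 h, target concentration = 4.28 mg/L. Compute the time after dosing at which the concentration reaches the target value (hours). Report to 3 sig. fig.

11.5 h

C₀ = Dose / Vd = 1650 / 189 = 8.730 mg/L
k = ln2 / t½ = 0.693147 / 11.2 = 0.06189 h⁻¹
t = ln(C₀ / C) / k = ln(8.730 / 4.28) / 0.06189
  = ln(2.040) / 0.06189 = 0.7129 / 0.06189 = 11.52 h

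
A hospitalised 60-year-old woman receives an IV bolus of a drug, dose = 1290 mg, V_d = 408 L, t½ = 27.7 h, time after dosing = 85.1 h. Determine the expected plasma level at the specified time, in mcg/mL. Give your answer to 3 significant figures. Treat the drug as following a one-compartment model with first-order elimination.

0.376 mcg/mL

C₀ = Dose / Vd = 1290 / 408 = 3.162 mg/L
k = ln2 / t½ = 0.693147 / 27.7 = 0.02502 h⁻¹
C = C₀ · e^(−k·t) = 3.162 × e^(−0.02502 × 85.1)
  = 3.162 × 0.1189 = 0.3760 mg/L
(0.3760 mg/L = 0.3760 mcg/mL)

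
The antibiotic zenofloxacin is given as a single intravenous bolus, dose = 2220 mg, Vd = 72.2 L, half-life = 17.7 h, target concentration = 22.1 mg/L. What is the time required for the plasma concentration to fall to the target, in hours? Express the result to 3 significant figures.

C₀ = Dose / Vd = 2220 / 72.2 = 30.75 mg/L
k = ln2 / t½ = 0.693147 / 17.7 = 0.03916 h⁻¹
t = ln(C₀ / C) / k = ln(30.75 / 22.1) / 0.03916
  = ln(1.391) / 0.03916 = 0.3300 / 0.03916 = 8.427 h

8.43 h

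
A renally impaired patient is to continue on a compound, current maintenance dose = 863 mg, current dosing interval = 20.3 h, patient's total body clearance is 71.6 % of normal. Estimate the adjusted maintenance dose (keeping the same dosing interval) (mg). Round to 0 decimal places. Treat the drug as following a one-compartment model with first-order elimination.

618 mg

To keep the same average steady-state level, dosing rate must scale with clearance.
CL ratio = 71.6 / 100 = 0.7160
New dose (same interval) = 863 × 0.7160 = 617.9 mg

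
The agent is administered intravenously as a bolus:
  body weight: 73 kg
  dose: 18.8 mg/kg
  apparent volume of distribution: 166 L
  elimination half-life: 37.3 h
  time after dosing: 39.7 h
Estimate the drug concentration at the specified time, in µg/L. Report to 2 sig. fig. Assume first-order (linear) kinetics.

4000 µg/L

Total dose = 18.8 × 73 = 1372 mg
C₀ = Dose / Vd = 1372 / 166 = 8.265 mg/L
k = ln2 / t½ = 0.693147 / 37.3 = 0.01858 h⁻¹
C = C₀ · e^(−k·t) = 8.265 × e^(−0.01858 × 39.7)
  = 8.265 × 0.4782 = 3.952 mg/L
Convert: 3.952 mg/L × 1000 = 3952 µg/L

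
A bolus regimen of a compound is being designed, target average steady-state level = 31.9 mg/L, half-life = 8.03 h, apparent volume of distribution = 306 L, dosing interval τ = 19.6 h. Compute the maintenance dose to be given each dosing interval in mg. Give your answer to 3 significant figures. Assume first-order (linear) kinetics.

k = ln2 / t½ = 0.693147 / 8.03 = 0.08632 h⁻¹
CL = k × Vd = 0.08632 × 306 = 26.41 L/h
At steady state, Dose/τ = Css × CL.
Dose = Css × CL × τ = 31.9 × 26.41 × 19.6 = 16510 mg

16500 mg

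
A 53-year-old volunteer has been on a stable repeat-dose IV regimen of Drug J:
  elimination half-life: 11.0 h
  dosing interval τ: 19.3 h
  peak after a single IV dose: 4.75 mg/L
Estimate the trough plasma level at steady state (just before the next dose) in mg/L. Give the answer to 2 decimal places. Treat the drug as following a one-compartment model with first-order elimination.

k = ln2 / t½ = 0.693147 / 11.0 = 0.06301 h⁻¹
e^(−kτ) = e^(−0.06301 × 19.3) = 0.2964
Accumulation ratio R = 1 / (1 − e^(−kτ)) = 1 / (1 − 0.2964) = 1.421
Steady-state trough = C₀ × R × e^(−kτ) = 4.75 × 1.421 × 0.2964 = 2.001 mg/L

2.00 mg/L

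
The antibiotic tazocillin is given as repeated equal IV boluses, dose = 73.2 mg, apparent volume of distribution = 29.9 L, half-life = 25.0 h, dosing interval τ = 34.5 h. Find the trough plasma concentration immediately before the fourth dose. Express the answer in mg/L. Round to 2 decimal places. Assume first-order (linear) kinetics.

1.44 mg/L

C₀ per dose = Dose / Vd = 73.2 / 29.9 = 2.448 mg/L
k = ln2 / t½ = 0.693147 / 25.0 = 0.02773 h⁻¹
Fraction remaining after one interval: r = e^(−kτ) = e^(−0.02773 × 34.5) = 0.3842
Before dose 4, 3 doses have been given (aged 1τ, 2τ, 3τ).
C_trough = C₀ × (r + r² + … + r^3) = C₀ × r(1−r^3)/(1−r)
        = 2.448 × 0.3842 × (1 − 0.05671) / (1 − 0.3842) = 1.441 mg/L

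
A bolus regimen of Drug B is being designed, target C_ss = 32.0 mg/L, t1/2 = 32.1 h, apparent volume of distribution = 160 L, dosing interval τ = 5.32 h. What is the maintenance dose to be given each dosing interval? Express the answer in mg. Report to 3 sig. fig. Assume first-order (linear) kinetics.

k = ln2 / t½ = 0.693147 / 32.1 = 0.02159 h⁻¹
CL = k × Vd = 0.02159 × 160 = 3.454 L/h
At steady state, Dose/τ = Css × CL.
Dose = Css × CL × τ = 32.0 × 3.454 × 5.32 = 588.0 mg

588 mg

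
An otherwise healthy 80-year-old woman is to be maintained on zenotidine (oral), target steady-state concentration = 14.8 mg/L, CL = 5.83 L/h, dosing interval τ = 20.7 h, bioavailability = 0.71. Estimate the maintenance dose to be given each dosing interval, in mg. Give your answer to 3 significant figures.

2520 mg

At steady state, F × (Dose/τ) = Css × CL.
Dose = Css × CL × τ / F = 14.8 × 5.830 × 20.7 / 0.71 = 2516 mg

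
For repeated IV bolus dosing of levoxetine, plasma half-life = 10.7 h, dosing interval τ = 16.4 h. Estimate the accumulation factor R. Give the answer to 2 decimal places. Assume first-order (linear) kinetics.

k = ln2 / t½ = 0.693147 / 10.7 = 0.06478 h⁻¹
e^(−kτ) = e^(−0.06478 × 16.4) = 0.3456
Accumulation ratio R = 1 / (1 − e^(−kτ)) = 1 / (1 − 0.3456) = 1.528

1.53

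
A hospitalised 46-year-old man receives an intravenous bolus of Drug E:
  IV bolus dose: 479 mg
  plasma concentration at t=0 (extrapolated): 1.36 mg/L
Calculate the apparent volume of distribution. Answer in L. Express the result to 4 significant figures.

352.2 L

Vd = Dose / C₀ = 479.0 / 1.36 = 352.2 L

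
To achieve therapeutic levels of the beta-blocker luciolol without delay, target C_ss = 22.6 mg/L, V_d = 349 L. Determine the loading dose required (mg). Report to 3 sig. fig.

7890 mg

LD = Css × Vd = 22.6 × 349 = 7887 mg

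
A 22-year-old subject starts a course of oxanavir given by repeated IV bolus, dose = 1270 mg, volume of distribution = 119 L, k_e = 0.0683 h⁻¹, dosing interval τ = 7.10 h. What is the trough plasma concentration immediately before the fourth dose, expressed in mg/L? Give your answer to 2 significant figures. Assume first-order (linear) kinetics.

13 mg/L

C₀ per dose = Dose / Vd = 1270 / 119 = 10.67 mg/L
Fraction remaining after one interval: r = e^(−kτ) = e^(−0.06830 × 7.10) = 0.6157
Before dose 4, 3 doses have been given (aged 1τ, 2τ, 3τ).
C_trough = C₀ × (r + r² + … + r^3) = C₀ × r(1−r^3)/(1−r)
        = 10.67 × 0.6157 × (1 − 0.2334) / (1 − 0.6157) = 13.10 mg/L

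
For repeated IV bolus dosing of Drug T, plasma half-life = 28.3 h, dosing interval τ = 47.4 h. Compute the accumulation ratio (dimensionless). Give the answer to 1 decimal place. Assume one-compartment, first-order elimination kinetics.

k = ln2 / t½ = 0.693147 / 28.3 = 0.02449 h⁻¹
e^(−kτ) = e^(−0.02449 × 47.4) = 0.3132
Accumulation ratio R = 1 / (1 − e^(−kτ)) = 1 / (1 − 0.3132) = 1.456

1.5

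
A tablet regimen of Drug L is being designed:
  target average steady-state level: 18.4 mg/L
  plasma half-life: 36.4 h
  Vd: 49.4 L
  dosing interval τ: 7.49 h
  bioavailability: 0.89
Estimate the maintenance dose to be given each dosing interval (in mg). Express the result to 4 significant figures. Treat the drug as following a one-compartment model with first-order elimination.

k = ln2 / t½ = 0.693147 / 36.4 = 0.01904 h⁻¹
CL = k × Vd = 0.01904 × 49.4 = 0.9406 L/h
At steady state, F × (Dose/τ) = Css × CL.
Dose = Css × CL × τ / F = 18.4 × 0.9406 × 7.49 / 0.89 = 145.7 mg

145.7 mg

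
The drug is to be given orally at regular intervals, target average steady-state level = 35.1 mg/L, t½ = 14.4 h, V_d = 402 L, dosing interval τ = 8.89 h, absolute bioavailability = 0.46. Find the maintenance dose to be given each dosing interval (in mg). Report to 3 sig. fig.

13100 mg

k = ln2 / t½ = 0.693147 / 14.4 = 0.04814 h⁻¹
CL = k × Vd = 0.04814 × 402 = 19.35 L/h
At steady state, F × (Dose/τ) = Css × CL.
Dose = Css × CL × τ / F = 35.1 × 19.35 × 8.89 / 0.46 = 13130 mg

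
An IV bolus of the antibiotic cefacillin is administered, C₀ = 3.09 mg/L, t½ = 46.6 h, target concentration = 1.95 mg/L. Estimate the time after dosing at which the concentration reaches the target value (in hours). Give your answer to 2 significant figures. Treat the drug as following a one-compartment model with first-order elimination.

k = ln2 / t½ = 0.693147 / 46.6 = 0.01487 h⁻¹
t = ln(C₀ / C) / k = ln(3.090 / 1.95) / 0.01487
  = ln(1.585) / 0.01487 = 0.4606 / 0.01487 = 30.98 h

31 h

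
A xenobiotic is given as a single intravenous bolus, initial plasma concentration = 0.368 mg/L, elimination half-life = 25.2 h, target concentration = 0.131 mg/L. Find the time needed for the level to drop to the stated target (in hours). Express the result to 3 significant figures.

37.6 h

k = ln2 / t½ = 0.693147 / 25.2 = 0.02751 h⁻¹
t = ln(C₀ / C) / k = ln(0.3680 / 0.131) / 0.02751
  = ln(2.809) / 0.02751 = 1.033 / 0.02751 = 37.55 h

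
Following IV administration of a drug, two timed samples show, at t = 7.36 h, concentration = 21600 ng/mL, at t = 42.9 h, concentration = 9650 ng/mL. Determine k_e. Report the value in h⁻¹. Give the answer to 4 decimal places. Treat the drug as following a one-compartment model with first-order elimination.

0.0227 h⁻¹

k = ln(C₁/C₂) / (t₂ − t₁) = ln(21600/9650) / (42.9 − 7.36)
  = 0.8057 / 35.54 = 0.02267 h⁻¹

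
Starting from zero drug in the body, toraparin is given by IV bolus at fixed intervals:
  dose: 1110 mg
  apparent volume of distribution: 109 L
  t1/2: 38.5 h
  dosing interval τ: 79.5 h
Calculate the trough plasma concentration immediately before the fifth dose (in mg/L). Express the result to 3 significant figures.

3.19 mg/L

C₀ per dose = Dose / Vd = 1110 / 109 = 10.18 mg/L
k = ln2 / t½ = 0.693147 / 38.5 = 0.01800 h⁻¹
Fraction remaining after one interval: r = e^(−kτ) = e^(−0.01800 × 79.5) = 0.2391
Before dose 5, 4 doses have been given (aged 1τ, 2τ, 3τ, 4τ).
C_trough = C₀ × (r + r² + … + r^4) = C₀ × r(1−r^4)/(1−r)
        = 10.18 × 0.2391 × (1 − 0.003268) / (1 − 0.2391) = 3.188 mg/L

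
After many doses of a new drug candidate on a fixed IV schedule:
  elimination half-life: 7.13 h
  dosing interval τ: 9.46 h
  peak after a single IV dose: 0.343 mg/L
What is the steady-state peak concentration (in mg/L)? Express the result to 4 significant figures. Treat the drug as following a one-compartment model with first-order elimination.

k = ln2 / t½ = 0.693147 / 7.13 = 0.09722 h⁻¹
e^(−kτ) = e^(−0.09722 × 9.46) = 0.3986
Accumulation ratio R = 1 / (1 − e^(−kτ)) = 1 / (1 − 0.3986) = 1.663
Steady-state peak = C₀ × R = 0.343 × 1.663 = 0.5704 mg/L

0.5704 mg/L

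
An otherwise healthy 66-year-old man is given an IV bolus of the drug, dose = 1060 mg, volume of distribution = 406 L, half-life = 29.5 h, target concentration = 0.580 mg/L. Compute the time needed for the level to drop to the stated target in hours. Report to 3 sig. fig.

C₀ = Dose / Vd = 1060 / 406 = 2.611 mg/L
k = ln2 / t½ = 0.693147 / 29.5 = 0.02350 h⁻¹
t = ln(C₀ / C) / k = ln(2.611 / 0.580) / 0.02350
  = ln(4.502) / 0.02350 = 1.505 / 0.02350 = 64.04 h

64.0 h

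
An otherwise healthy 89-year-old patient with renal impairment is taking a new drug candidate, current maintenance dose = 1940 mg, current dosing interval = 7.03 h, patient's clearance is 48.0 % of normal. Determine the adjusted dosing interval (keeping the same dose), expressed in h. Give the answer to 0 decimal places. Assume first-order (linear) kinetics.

To keep the same average steady-state level, dosing rate must scale with clearance.
CL ratio = 48.0 / 100 = 0.4800
New interval (same dose) = 7.03 / 0.4800 = 14.65 h

15 h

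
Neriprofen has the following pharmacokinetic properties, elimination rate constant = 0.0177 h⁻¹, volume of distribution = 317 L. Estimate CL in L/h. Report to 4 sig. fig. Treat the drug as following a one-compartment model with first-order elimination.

5.611 L/h

CL = k × Vd = 0.0177 × 317 = 5.611 L/h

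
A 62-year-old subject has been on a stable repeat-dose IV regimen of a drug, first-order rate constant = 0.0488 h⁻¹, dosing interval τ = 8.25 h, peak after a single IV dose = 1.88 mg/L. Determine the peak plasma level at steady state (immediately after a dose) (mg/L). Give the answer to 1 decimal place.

5.7 mg/L

e^(−kτ) = e^(−0.04880 × 8.25) = 0.6686
Accumulation ratio R = 1 / (1 − e^(−kτ)) = 1 / (1 − 0.6686) = 3.018
Steady-state peak = C₀ × R = 1.88 × 3.018 = 5.674 mg/L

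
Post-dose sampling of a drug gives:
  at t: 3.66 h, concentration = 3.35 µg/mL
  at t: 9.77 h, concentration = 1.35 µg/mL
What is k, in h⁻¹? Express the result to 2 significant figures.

0.15 h⁻¹

k = ln(C₁/C₂) / (t₂ − t₁) = ln(3.35/1.35) / (9.77 − 3.66)
  = 0.9089 / 6.110 = 0.1488 h⁻¹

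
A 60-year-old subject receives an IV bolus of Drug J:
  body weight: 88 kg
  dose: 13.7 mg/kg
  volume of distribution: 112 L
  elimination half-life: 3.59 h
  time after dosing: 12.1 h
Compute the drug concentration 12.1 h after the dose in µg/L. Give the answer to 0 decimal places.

Total dose = 13.7 × 88 = 1206 mg
C₀ = Dose / Vd = 1206 / 112 = 10.77 mg/L
k = ln2 / t½ = 0.693147 / 3.59 = 0.1931 h⁻¹
C = C₀ · e^(−k·t) = 10.77 × e^(−0.1931 × 12.1)
  = 10.77 × 0.09666 = 1.041 mg/L
Convert: 1.041 mg/L × 1000 = 1041 µg/L

1041 µg/L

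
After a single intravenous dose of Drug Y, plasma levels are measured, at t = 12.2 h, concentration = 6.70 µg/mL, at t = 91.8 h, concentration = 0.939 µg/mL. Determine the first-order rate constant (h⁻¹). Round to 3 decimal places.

k = ln(C₁/C₂) / (t₂ − t₁) = ln(6.70/0.939) / (91.8 − 12.2)
  = 1.965 / 79.60 = 0.02469 h⁻¹

0.025 h⁻¹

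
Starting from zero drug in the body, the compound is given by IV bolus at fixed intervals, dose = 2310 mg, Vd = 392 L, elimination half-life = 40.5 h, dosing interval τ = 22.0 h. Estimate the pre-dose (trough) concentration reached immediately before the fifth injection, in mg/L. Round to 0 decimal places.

10 mg/L

C₀ per dose = Dose / Vd = 2310 / 392 = 5.893 mg/L
k = ln2 / t½ = 0.693147 / 40.5 = 0.01711 h⁻¹
Fraction remaining after one interval: r = e^(−kτ) = e^(−0.01711 × 22.0) = 0.6863
Before dose 5, 4 doses have been given (aged 1τ, 2τ, 3τ, 4τ).
C_trough = C₀ × (r + r² + … + r^4) = C₀ × r(1−r^4)/(1−r)
        = 5.893 × 0.6863 × (1 − 0.2218) / (1 − 0.6863) = 10.03 mg/L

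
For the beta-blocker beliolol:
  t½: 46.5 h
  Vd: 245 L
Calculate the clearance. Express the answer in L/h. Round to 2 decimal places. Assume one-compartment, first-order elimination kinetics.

k = ln2 / t½ = 0.693147 / 46.5 = 0.01491 h⁻¹
CL = k × Vd = 0.01491 × 245 = 3.653 L/h

3.65 L/h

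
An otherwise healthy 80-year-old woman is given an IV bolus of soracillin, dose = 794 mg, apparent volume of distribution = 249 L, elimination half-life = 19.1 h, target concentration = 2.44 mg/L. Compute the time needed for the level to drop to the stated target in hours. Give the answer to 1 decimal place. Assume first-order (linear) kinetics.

7.4 h

C₀ = Dose / Vd = 794.0 / 249 = 3.189 mg/L
k = ln2 / t½ = 0.693147 / 19.1 = 0.03629 h⁻¹
t = ln(C₀ / C) / k = ln(3.189 / 2.44) / 0.03629
  = ln(1.307) / 0.03629 = 0.2677 / 0.03629 = 7.377 h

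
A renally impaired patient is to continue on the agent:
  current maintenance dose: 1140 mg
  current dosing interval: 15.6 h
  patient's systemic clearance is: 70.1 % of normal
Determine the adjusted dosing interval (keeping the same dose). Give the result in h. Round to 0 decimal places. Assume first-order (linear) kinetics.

To keep the same average steady-state level, dosing rate must scale with clearance.
CL ratio = 70.1 / 100 = 0.7010
New interval (same dose) = 15.6 / 0.7010 = 22.25 h

22 h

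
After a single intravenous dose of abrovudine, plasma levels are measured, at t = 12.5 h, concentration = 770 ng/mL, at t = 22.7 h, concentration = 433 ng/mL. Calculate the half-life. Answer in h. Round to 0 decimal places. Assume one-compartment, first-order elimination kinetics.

k = ln(C₁/C₂) / (t₂ − t₁) = ln(770/433) / (22.7 − 12.5)
  = 0.5757 / 10.20 = 0.05644 h⁻¹
t½ = ln2 / k = 0.693147 / 0.05644 = 12.28 h

12 h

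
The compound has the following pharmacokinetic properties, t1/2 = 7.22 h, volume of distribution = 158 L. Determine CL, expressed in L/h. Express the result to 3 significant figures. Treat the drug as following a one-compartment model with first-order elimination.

15.2 L/h

k = ln2 / t½ = 0.693147 / 7.22 = 0.09600 h⁻¹
CL = k × Vd = 0.09600 × 158 = 15.17 L/h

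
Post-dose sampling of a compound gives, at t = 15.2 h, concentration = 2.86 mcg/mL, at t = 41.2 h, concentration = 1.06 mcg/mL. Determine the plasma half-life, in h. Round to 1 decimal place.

k = ln(C₁/C₂) / (t₂ − t₁) = ln(2.86/1.06) / (41.2 − 15.2)
  = 0.9926 / 26.00 = 0.03818 h⁻¹
t½ = ln2 / k = 0.693147 / 0.03818 = 18.15 h

18.2 h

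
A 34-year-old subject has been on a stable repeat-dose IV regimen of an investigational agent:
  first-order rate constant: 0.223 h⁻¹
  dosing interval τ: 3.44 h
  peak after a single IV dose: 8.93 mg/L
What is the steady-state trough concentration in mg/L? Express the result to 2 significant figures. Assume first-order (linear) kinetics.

e^(−kτ) = e^(−0.2230 × 3.44) = 0.4643
Accumulation ratio R = 1 / (1 − e^(−kτ)) = 1 / (1 − 0.4643) = 1.867
Steady-state trough = C₀ × R × e^(−kτ) = 8.93 × 1.867 × 0.4643 = 7.741 mg/L

7.7 mg/L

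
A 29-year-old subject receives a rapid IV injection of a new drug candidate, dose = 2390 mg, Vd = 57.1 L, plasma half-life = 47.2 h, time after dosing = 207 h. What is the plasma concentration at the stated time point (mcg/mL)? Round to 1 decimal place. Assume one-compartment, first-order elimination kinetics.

2.0 mcg/mL

C₀ = Dose / Vd = 2390 / 57.1 = 41.86 mg/L
k = ln2 / t½ = 0.693147 / 47.2 = 0.01469 h⁻¹
C = C₀ · e^(−k·t) = 41.86 × e^(−0.01469 × 207)
  = 41.86 × 0.04780 = 2.001 mg/L
(2.001 mg/L = 2.001 mcg/mL)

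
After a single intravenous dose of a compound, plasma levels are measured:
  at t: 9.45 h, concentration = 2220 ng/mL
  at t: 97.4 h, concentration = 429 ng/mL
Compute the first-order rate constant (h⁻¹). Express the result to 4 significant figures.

k = ln(C₁/C₂) / (t₂ − t₁) = ln(2220/429) / (97.4 − 9.45)
  = 1.644 / 87.95 = 0.01869 h⁻¹

0.01869 h⁻¹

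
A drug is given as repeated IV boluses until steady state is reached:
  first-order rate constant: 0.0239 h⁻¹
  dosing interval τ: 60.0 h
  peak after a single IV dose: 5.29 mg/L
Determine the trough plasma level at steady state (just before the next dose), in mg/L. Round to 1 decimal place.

e^(−kτ) = e^(−0.02390 × 60.0) = 0.2384
Accumulation ratio R = 1 / (1 − e^(−kτ)) = 1 / (1 − 0.2384) = 1.313
Steady-state trough = C₀ × R × e^(−kτ) = 5.29 × 1.313 × 0.2384 = 1.656 mg/L

1.7 mg/L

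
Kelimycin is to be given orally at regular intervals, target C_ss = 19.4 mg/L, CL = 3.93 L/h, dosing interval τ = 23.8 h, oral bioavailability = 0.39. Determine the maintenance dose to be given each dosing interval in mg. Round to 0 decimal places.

4653 mg

At steady state, F × (Dose/τ) = Css × CL.
Dose = Css × CL × τ / F = 19.4 × 3.930 × 23.8 / 0.39 = 4653 mg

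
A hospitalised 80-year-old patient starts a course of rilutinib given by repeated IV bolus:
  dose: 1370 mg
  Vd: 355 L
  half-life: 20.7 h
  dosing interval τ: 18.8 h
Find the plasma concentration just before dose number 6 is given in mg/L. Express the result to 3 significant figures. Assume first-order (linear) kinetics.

4.21 mg/L

C₀ per dose = Dose / Vd = 1370 / 355 = 3.859 mg/L
k = ln2 / t½ = 0.693147 / 20.7 = 0.03349 h⁻¹
Fraction remaining after one interval: r = e^(−kτ) = e^(−0.03349 × 18.8) = 0.5328
Before dose 6, 5 doses have been given (aged 1τ, 2τ, 3τ, 4τ, 5τ).
C_trough = C₀ × (r + r² + … + r^5) = C₀ × r(1−r^5)/(1−r)
        = 3.859 × 0.5328 × (1 − 0.04294) / (1 − 0.5328) = 4.212 mg/L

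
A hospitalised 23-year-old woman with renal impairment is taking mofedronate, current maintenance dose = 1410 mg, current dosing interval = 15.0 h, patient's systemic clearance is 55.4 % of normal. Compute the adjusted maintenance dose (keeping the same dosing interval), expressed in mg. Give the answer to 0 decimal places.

781 mg

To keep the same average steady-state level, dosing rate must scale with clearance.
CL ratio = 55.4 / 100 = 0.5540
New dose (same interval) = 1410 × 0.5540 = 781.1 mg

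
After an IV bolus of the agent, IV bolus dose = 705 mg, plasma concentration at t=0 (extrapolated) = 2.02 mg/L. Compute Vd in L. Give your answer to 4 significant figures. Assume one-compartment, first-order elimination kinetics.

Vd = Dose / C₀ = 705.0 / 2.02 = 349.0 L

349.0 L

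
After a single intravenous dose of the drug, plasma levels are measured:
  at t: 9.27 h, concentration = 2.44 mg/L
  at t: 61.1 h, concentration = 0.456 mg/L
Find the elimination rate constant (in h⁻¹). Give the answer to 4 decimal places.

k = ln(C₁/C₂) / (t₂ − t₁) = ln(2.44/0.456) / (61.1 − 9.27)
  = 1.677 / 51.83 = 0.03236 h⁻¹

0.0324 h⁻¹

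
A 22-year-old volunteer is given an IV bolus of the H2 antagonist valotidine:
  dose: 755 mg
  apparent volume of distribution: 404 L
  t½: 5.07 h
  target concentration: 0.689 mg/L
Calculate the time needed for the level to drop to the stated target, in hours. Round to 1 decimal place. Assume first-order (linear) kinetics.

C₀ = Dose / Vd = 755.0 / 404 = 1.869 mg/L
k = ln2 / t½ = 0.693147 / 5.07 = 0.1367 h⁻¹
t = ln(C₀ / C) / k = ln(1.869 / 0.689) / 0.1367
  = ln(2.713) / 0.1367 = 0.9981 / 0.1367 = 7.301 h

7.3 h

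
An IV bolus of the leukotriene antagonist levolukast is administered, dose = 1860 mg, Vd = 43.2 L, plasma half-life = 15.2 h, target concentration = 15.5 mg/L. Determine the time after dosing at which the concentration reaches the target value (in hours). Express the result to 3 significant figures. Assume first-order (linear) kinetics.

C₀ = Dose / Vd = 1860 / 43.2 = 43.06 mg/L
k = ln2 / t½ = 0.693147 / 15.2 = 0.04560 h⁻¹
t = ln(C₀ / C) / k = ln(43.06 / 15.5) / 0.04560
  = ln(2.778) / 0.04560 = 1.022 / 0.04560 = 22.41 h

22.4 h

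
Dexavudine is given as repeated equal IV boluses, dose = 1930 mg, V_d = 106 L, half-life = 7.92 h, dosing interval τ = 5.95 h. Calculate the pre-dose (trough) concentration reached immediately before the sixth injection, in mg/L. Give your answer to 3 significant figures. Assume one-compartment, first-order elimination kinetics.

C₀ per dose = Dose / Vd = 1930 / 106 = 18.21 mg/L
k = ln2 / t½ = 0.693147 / 7.92 = 0.08752 h⁻¹
Fraction remaining after one interval: r = e^(−kτ) = e^(−0.08752 × 5.95) = 0.5941
Before dose 6, 5 doses have been given (aged 1τ, 2τ, 3τ, 4τ, 5τ).
C_trough = C₀ × (r + r² + … + r^5) = C₀ × r(1−r^5)/(1−r)
        = 18.21 × 0.5941 × (1 − 0.07401) / (1 − 0.5941) = 24.68 mg/L

24.7 mg/L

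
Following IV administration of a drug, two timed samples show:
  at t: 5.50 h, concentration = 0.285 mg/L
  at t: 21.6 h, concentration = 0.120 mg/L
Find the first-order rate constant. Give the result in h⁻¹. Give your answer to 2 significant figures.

0.054 h⁻¹

k = ln(C₁/C₂) / (t₂ − t₁) = ln(0.285/0.120) / (21.6 − 5.50)
  = 0.8650 / 16.10 = 0.05373 h⁻¹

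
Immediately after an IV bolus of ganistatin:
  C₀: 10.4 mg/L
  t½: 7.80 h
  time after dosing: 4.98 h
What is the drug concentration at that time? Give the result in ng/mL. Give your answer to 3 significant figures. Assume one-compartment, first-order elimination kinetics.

k = ln2 / t½ = 0.693147 / 7.80 = 0.08887 h⁻¹
C = C₀ · e^(−k·t) = 10.40 × e^(−0.08887 × 4.98)
  = 10.40 × 0.6424 = 6.681 mg/L
Convert: 6.681 mg/L × 1000 = 6681 ng/mL

6680 ng/mL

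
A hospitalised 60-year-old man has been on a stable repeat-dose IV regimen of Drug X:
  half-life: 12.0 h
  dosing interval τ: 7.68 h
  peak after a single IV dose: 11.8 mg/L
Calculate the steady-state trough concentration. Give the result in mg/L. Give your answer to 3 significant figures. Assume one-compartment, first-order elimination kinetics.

k = ln2 / t½ = 0.693147 / 12.0 = 0.05776 h⁻¹
e^(−kτ) = e^(−0.05776 × 7.68) = 0.6417
Accumulation ratio R = 1 / (1 − e^(−kτ)) = 1 / (1 − 0.6417) = 2.791
Steady-state trough = C₀ × R × e^(−kτ) = 11.8 × 2.791 × 0.6417 = 21.13 mg/L

21.1 mg/L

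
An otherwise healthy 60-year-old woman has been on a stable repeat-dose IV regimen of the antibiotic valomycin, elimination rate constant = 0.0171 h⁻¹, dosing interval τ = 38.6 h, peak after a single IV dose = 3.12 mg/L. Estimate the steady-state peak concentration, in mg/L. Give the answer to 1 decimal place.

e^(−kτ) = e^(−0.01710 × 38.6) = 0.5168
Accumulation ratio R = 1 / (1 − e^(−kτ)) = 1 / (1 − 0.5168) = 2.070
Steady-state peak = C₀ × R = 3.12 × 2.070 = 6.458 mg/L

6.5 mg/L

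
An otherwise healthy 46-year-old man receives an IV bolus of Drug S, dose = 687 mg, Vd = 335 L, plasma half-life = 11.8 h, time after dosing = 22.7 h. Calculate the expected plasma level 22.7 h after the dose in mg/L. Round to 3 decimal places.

0.541 mg/L

C₀ = Dose / Vd = 687.0 / 335 = 2.051 mg/L
k = ln2 / t½ = 0.693147 / 11.8 = 0.05874 h⁻¹
C = C₀ · e^(−k·t) = 2.051 × e^(−0.05874 × 22.7)
  = 2.051 × 0.2636 = 0.5406 mg/L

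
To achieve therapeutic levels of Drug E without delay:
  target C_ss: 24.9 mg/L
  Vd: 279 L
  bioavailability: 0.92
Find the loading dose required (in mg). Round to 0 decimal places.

LD = Css × Vd / F = 24.9 × 279 / 0.92 = 7551 mg

7551 mg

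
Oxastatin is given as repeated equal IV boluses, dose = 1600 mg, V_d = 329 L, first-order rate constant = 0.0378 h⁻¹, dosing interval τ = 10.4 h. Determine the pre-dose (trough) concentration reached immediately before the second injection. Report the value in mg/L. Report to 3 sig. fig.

C₀ per dose = Dose / Vd = 1600 / 329 = 4.863 mg/L
Fraction remaining after one interval: r = e^(−kτ) = e^(−0.03780 × 10.4) = 0.6749
Before dose 2, 1 dose has been given (aged 1τ).
C_trough = C₀ × r = 4.863 × 0.6749 = 3.282 mg/L

3.28 mg/L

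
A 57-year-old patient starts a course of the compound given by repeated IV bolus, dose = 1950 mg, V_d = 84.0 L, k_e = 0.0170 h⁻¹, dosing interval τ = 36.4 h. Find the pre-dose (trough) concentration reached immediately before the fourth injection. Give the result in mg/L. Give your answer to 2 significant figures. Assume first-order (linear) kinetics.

23 mg/L

C₀ per dose = Dose / Vd = 1950 / 84.0 = 23.21 mg/L
Fraction remaining after one interval: r = e^(−kτ) = e^(−0.01700 × 36.4) = 0.5386
Before dose 4, 3 doses have been given (aged 1τ, 2τ, 3τ).
C_trough = C₀ × (r + r² + … + r^3) = C₀ × r(1−r^3)/(1−r)
        = 23.21 × 0.5386 × (1 − 0.1562) / (1 − 0.5386) = 22.86 mg/L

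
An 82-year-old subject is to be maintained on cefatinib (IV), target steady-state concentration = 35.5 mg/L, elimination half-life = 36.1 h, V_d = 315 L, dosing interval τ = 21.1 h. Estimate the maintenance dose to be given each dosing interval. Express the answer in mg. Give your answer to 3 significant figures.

4530 mg

k = ln2 / t½ = 0.693147 / 36.1 = 0.01920 h⁻¹
CL = k × Vd = 0.01920 × 315 = 6.048 L/h
At steady state, Dose/τ = Css × CL.
Dose = Css × CL × τ = 35.5 × 6.048 × 21.1 = 4530 mg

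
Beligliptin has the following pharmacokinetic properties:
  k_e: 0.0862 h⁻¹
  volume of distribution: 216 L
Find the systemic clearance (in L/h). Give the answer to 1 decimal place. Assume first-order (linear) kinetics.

18.6 L/h

CL = k × Vd = 0.0862 × 216 = 18.62 L/h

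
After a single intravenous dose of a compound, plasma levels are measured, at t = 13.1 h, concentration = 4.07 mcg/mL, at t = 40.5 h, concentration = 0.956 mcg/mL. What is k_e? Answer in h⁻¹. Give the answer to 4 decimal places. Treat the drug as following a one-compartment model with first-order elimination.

0.0529 h⁻¹

k = ln(C₁/C₂) / (t₂ − t₁) = ln(4.07/0.956) / (40.5 − 13.1)
  = 1.449 / 27.40 = 0.05288 h⁻¹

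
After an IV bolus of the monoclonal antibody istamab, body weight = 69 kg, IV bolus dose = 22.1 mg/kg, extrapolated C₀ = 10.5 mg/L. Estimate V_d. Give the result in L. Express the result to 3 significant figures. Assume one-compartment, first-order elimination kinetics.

145 L

Dose = 22.1 × 69 = 1525 mg
Vd = Dose / C₀ = 1525 / 10.5 = 145.2 L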